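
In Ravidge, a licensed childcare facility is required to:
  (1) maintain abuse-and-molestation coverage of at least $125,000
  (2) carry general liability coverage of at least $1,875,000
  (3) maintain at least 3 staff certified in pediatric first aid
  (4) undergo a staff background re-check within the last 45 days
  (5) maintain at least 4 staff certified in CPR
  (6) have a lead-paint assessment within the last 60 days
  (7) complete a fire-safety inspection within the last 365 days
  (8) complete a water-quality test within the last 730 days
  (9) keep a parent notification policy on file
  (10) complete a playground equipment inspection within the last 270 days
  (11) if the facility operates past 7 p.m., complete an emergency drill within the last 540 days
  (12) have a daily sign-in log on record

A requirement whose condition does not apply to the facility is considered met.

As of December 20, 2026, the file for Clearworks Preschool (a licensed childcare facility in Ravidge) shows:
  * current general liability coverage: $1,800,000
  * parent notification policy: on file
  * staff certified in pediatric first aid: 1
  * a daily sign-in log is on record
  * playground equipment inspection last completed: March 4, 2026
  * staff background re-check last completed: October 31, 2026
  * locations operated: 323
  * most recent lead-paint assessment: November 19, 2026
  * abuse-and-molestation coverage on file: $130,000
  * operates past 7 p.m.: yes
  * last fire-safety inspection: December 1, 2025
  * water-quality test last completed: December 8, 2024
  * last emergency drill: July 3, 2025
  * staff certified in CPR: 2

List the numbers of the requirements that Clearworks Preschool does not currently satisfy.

2, 3, 4, 5, 7, 8, 10

1. abuse-and-molestation coverage $130,000 ≥ $125,000 → met
2. general liability coverage $1,800,000 < $1,875,000 → not met
3. staff certified in pediatric first aid 1 < 3 → not met
4. staff background re-check 50 days ago vs limit 45 → not met
5. staff certified in CPR 2 < 4 → not met
6. lead-paint assessment 31 days ago vs limit 60 → met
7. fire-safety inspection 384 days ago vs limit 365 → not met
8. water-quality test 742 days ago vs limit 730 → not met
9. parent notification policy present → met
10. playground equipment inspection 291 days ago vs limit 270 → not met
11. condition 'operates past 7 p.m.' holds; emergency drill 535 days ago vs limit 540 → met
12. daily sign-in log present → met
Not met: 2, 3, 4, 5, 7, 8, 10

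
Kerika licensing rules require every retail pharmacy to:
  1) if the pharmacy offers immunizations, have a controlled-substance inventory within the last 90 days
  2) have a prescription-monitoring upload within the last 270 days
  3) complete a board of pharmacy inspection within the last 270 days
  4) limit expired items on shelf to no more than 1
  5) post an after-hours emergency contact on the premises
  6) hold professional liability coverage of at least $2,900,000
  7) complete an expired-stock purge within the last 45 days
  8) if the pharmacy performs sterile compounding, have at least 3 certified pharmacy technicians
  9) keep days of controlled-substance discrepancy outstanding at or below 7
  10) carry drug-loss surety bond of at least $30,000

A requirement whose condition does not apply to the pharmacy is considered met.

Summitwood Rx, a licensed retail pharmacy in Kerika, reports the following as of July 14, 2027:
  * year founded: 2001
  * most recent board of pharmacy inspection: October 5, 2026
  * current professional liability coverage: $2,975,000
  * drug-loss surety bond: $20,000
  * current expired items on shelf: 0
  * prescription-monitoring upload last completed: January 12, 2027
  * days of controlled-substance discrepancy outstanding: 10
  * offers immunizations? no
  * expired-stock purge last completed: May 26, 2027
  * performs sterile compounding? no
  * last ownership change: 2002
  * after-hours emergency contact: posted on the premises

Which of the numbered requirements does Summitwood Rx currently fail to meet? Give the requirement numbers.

1. condition 'offers immunizations' does not hold → requirement n/a → met
2. prescription-monitoring upload 183 days ago vs limit 270 → met
3. board of pharmacy inspection 282 days ago vs limit 270 → not met
4. expired items on shelf 0 ≤ 1 → met
5. after-hours emergency contact present → met
6. professional liability coverage $2,975,000 ≥ $2,900,000 → met
7. expired-stock purge 49 days ago vs limit 45 → not met
8. condition 'performs sterile compounding' does not hold → requirement n/a → met
9. days of controlled-substance discrepancy outstanding 10 > 7 → not met
10. drug-loss surety bond $20,000 < $30,000 → not met
Not met: 3, 7, 9, 10

3, 7, 9, 10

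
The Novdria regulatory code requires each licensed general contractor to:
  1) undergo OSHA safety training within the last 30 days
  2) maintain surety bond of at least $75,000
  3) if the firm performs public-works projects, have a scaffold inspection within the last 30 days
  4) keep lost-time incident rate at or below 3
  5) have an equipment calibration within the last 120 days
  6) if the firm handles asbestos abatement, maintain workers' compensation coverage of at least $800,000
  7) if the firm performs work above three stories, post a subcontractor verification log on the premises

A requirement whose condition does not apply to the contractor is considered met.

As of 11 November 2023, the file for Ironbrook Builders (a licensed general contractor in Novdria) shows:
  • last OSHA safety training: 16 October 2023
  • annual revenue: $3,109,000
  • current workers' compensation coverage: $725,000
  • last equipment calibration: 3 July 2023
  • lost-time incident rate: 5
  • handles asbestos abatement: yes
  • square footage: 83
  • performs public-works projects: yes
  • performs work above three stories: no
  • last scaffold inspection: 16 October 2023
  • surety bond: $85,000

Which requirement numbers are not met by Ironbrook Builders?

1. OSHA safety training 26 days ago vs limit 30 → met
2. surety bond $85,000 ≥ $75,000 → met
3. condition 'performs public-works projects' holds; scaffold inspection 26 days ago vs limit 30 → met
4. lost-time incident rate 5 > 3 → not met
5. equipment calibration 131 days ago vs limit 120 → not met
6. condition 'handles asbestos abatement' holds; workers' compensation coverage $725,000 < $800,000 → not met
7. condition 'performs work above three stories' does not hold → requirement n/a → met
Not met: 4, 5, 6

4, 5, 6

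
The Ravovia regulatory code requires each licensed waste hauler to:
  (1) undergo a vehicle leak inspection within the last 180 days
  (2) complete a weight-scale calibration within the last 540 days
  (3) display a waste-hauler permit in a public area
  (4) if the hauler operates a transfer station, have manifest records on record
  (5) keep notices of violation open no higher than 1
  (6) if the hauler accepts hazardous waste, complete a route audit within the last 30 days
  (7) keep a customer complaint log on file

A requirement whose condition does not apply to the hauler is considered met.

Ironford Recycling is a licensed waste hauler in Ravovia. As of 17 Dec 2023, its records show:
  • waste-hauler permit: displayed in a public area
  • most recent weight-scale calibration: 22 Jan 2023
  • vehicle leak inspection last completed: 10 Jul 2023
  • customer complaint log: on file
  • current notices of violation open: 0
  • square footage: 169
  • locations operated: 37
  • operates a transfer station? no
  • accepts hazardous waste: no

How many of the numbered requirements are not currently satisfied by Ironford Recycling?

0

1. vehicle leak inspection 160 days ago vs limit 180 → met
2. weight-scale calibration 329 days ago vs limit 540 → met
3. waste-hauler permit present → met
4. condition 'operates a transfer station' does not hold → requirement n/a → met
5. notices of violation open 0 ≤ 1 → met
6. condition 'accepts hazardous waste' does not hold → requirement n/a → met
7. customer complaint log present → met
Not met: 0 of 7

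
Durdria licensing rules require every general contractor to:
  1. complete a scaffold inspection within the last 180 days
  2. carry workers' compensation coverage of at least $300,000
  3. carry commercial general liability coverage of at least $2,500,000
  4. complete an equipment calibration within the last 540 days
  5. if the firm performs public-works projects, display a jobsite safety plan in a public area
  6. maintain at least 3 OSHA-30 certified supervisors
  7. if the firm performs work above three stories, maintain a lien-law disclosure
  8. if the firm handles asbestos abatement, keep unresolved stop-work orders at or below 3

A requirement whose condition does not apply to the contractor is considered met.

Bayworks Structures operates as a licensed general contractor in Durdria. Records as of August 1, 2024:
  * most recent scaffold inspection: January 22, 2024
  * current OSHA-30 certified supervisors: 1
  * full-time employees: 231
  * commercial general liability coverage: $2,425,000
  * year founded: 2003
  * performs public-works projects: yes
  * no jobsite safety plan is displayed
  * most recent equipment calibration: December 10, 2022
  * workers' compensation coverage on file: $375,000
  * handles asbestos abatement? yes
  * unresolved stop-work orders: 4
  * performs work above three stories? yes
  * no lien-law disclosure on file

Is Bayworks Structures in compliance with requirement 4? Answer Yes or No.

4. equipment calibration 600 days ago vs limit 540 → not met

No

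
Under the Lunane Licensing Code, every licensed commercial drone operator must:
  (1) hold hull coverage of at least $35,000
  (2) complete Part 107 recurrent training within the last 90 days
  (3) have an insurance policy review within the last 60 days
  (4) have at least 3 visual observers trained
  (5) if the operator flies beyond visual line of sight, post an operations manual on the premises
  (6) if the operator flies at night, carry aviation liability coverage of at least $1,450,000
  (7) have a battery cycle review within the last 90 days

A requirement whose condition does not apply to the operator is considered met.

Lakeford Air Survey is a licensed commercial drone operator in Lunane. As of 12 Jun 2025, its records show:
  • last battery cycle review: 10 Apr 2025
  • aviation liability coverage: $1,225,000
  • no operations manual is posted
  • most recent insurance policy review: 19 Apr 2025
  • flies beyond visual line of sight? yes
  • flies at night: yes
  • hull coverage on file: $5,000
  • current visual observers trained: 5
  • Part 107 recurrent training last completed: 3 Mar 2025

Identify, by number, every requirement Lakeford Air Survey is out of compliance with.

1. hull coverage $5,000 < $35,000 → not met
2. Part 107 recurrent training 101 days ago vs limit 90 → not met
3. insurance policy review 54 days ago vs limit 60 → met
4. visual observers trained 5 ≥ 3 → met
5. condition 'flies beyond visual line of sight' holds; operations manual absent → not met
6. condition 'flies at night' holds; aviation liability coverage $1,225,000 < $1,450,000 → not met
7. battery cycle review 63 days ago vs limit 90 → met
Not met: 1, 2, 5, 6

1, 2, 5, 6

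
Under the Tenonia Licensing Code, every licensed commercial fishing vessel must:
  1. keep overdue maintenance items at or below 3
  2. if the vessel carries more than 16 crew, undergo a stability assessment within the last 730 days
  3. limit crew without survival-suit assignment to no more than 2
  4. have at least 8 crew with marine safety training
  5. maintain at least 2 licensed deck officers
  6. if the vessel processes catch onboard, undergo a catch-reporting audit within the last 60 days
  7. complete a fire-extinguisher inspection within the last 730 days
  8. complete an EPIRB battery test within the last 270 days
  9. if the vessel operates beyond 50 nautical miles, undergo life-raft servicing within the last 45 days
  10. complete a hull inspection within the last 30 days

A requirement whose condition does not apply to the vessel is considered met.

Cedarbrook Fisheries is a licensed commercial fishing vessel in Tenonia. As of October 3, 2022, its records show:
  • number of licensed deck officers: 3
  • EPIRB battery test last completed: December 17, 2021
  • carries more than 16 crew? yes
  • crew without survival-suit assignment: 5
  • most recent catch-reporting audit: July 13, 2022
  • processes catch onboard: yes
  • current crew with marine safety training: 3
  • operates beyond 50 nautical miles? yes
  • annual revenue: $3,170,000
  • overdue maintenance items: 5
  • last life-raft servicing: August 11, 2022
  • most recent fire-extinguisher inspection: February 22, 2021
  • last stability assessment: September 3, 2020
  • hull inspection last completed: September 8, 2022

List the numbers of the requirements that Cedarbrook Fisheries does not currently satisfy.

1. overdue maintenance items 5 > 3 → not met
2. condition 'carries more than 16 crew' holds; stability assessment 760 days ago vs limit 730 → not met
3. crew without survival-suit assignment 5 > 2 → not met
4. crew with marine safety training 3 < 8 → not met
5. licensed deck officers 3 ≥ 2 → met
6. condition 'processes catch onboard' holds; catch-reporting audit 82 days ago vs limit 60 → not met
7. fire-extinguisher inspection 588 days ago vs limit 730 → met
8. EPIRB battery test 290 days ago vs limit 270 → not met
9. condition 'operates beyond 50 nautical miles' holds; life-raft servicing 53 days ago vs limit 45 → not met
10. hull inspection 25 days ago vs limit 30 → met
Not met: 1, 2, 3, 4, 6, 8, 9

1, 2, 3, 4, 6, 8, 9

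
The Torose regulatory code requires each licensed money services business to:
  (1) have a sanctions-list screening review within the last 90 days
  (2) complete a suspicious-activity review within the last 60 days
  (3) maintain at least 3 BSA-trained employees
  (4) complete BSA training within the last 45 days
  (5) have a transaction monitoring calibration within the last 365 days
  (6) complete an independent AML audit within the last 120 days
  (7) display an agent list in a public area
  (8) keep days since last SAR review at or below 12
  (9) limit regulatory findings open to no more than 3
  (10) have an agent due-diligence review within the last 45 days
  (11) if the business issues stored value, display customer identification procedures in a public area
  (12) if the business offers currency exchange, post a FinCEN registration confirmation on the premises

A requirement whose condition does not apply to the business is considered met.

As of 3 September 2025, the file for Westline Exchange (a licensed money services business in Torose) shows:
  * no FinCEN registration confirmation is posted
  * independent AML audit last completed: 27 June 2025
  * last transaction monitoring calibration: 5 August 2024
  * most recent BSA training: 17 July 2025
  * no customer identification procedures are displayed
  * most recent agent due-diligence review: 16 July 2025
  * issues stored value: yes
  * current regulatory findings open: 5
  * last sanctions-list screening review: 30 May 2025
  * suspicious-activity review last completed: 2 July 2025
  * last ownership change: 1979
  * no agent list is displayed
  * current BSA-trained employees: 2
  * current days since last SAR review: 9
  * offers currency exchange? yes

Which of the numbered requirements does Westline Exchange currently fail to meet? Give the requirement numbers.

1. sanctions-list screening review 96 days ago vs limit 90 → not met
2. suspicious-activity review 63 days ago vs limit 60 → not met
3. BSA-trained employees 2 < 3 → not met
4. BSA training 48 days ago vs limit 45 → not met
5. transaction monitoring calibration 394 days ago vs limit 365 → not met
6. independent AML audit 68 days ago vs limit 120 → met
7. agent list absent → not met
8. days since last SAR review 9 ≤ 12 → met
9. regulatory findings open 5 > 3 → not met
10. agent due-diligence review 49 days ago vs limit 45 → not met
11. condition 'issues stored value' holds; customer identification procedures absent → not met
12. condition 'offers currency exchange' holds; FinCEN registration confirmation absent → not met
Not met: 1, 2, 3, 4, 5, 7, 9, 10, 11, 12

1, 2, 3, 4, 5, 7, 9, 10, 11, 12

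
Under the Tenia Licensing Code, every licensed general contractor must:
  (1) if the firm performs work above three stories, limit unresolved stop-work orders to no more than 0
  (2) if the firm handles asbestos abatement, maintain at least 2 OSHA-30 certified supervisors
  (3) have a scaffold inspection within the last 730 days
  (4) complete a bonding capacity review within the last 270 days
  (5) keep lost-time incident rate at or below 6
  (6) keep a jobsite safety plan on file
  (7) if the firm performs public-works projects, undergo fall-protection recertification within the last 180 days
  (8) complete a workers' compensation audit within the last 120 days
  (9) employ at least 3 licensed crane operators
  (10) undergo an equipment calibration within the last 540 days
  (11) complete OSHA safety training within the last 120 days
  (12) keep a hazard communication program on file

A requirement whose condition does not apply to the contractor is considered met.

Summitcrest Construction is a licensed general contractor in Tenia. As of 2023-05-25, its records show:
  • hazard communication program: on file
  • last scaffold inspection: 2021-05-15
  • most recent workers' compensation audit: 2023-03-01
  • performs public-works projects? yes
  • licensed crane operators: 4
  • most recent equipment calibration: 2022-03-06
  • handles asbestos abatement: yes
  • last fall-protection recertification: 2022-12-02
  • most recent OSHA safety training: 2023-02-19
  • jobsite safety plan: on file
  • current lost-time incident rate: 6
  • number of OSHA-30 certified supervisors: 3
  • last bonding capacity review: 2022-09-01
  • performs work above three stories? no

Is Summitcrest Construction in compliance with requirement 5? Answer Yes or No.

5. lost-time incident rate 6 ≤ 6 → met

Yes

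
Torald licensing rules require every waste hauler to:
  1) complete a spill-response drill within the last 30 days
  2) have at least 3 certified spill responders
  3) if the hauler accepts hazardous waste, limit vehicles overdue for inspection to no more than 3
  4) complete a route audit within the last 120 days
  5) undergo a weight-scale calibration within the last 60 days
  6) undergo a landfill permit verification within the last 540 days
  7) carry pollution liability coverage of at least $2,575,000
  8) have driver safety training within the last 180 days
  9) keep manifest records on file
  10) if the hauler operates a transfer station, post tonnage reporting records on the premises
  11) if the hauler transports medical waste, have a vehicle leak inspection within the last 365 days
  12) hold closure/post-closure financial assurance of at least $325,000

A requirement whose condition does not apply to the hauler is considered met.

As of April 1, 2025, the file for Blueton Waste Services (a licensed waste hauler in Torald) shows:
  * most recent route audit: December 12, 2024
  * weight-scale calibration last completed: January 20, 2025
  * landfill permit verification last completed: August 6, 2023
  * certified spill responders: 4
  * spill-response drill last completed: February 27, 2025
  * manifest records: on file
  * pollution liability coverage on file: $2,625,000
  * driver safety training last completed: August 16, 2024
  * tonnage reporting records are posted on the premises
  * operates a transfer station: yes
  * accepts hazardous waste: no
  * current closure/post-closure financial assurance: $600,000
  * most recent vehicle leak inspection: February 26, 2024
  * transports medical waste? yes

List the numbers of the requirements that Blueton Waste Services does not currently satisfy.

1, 5, 6, 8, 11

1. spill-response drill 33 days ago vs limit 30 → not met
2. certified spill responders 4 ≥ 3 → met
3. condition 'accepts hazardous waste' does not hold → requirement n/a → met
4. route audit 110 days ago vs limit 120 → met
5. weight-scale calibration 71 days ago vs limit 60 → not met
6. landfill permit verification 604 days ago vs limit 540 → not met
7. pollution liability coverage $2,625,000 ≥ $2,575,000 → met
8. driver safety training 228 days ago vs limit 180 → not met
9. manifest records present → met
10. condition 'operates a transfer station' holds; tonnage reporting records present → met
11. condition 'transports medical waste' holds; vehicle leak inspection 400 days ago vs limit 365 → not met
12. closure/post-closure financial assurance $600,000 ≥ $325,000 → met
Not met: 1, 5, 6, 8, 11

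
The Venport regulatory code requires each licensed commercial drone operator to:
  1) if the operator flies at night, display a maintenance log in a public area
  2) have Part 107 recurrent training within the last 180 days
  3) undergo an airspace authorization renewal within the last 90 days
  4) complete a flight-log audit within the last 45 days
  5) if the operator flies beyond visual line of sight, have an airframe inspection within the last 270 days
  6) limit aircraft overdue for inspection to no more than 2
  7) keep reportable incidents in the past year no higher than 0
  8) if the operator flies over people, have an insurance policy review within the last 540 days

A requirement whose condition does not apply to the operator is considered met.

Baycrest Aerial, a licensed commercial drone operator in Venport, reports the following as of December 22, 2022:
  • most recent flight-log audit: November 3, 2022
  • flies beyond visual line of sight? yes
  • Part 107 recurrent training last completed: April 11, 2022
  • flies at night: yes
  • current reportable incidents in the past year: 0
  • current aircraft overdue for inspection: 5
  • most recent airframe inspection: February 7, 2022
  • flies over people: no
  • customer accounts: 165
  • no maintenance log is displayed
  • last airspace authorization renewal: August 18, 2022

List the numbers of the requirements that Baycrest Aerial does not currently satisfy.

1, 2, 3, 4, 5, 6

1. condition 'flies at night' holds; maintenance log absent → not met
2. Part 107 recurrent training 255 days ago vs limit 180 → not met
3. airspace authorization renewal 126 days ago vs limit 90 → not met
4. flight-log audit 49 days ago vs limit 45 → not met
5. condition 'flies beyond visual line of sight' holds; airframe inspection 318 days ago vs limit 270 → not met
6. aircraft overdue for inspection 5 > 2 → not met
7. reportable incidents in the past year 0 ≤ 0 → met
8. condition 'flies over people' does not hold → requirement n/a → met
Not met: 1, 2, 3, 4, 5, 6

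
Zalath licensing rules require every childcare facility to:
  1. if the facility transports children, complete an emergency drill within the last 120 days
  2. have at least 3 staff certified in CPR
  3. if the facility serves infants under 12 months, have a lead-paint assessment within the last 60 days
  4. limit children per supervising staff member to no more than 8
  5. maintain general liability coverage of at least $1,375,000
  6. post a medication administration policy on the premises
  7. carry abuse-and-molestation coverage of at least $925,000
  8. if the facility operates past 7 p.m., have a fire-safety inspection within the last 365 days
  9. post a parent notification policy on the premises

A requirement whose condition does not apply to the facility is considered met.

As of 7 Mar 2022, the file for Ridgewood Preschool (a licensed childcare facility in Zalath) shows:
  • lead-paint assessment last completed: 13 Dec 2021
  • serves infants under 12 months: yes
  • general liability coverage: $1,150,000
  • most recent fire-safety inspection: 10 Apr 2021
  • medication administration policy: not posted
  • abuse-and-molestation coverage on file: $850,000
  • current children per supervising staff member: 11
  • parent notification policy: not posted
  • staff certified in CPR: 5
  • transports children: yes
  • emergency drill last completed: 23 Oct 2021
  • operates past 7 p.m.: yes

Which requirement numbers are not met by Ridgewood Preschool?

1, 3, 4, 5, 6, 7, 9

1. condition 'transports children' holds; emergency drill 135 days ago vs limit 120 → not met
2. staff certified in CPR 5 ≥ 3 → met
3. condition 'serves infants under 12 months' holds; lead-paint assessment 84 days ago vs limit 60 → not met
4. children per supervising staff member 11 > 8 → not met
5. general liability coverage $1,150,000 < $1,375,000 → not met
6. medication administration policy absent → not met
7. abuse-and-molestation coverage $850,000 < $925,000 → not met
8. condition 'operates past 7 p.m.' holds; fire-safety inspection 331 days ago vs limit 365 → met
9. parent notification policy absent → not met
Not met: 1, 3, 4, 5, 6, 7, 9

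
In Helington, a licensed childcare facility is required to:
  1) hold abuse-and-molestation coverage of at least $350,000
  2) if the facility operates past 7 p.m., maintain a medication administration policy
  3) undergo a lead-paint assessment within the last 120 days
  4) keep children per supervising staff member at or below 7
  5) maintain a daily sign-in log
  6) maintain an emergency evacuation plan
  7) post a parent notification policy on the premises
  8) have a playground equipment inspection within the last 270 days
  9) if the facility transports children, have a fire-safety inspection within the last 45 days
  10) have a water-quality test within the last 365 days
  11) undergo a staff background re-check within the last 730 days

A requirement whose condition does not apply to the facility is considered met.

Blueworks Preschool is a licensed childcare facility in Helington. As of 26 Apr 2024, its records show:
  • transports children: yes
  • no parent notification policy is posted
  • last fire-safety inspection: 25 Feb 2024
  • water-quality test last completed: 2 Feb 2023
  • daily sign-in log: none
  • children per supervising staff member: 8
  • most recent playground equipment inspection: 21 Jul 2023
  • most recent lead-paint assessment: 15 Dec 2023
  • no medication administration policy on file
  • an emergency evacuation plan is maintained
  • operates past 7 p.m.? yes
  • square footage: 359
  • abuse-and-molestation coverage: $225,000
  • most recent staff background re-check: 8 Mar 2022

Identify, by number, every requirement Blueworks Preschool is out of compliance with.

1. abuse-and-molestation coverage $225,000 < $350,000 → not met
2. condition 'operates past 7 p.m.' holds; medication administration policy absent → not met
3. lead-paint assessment 133 days ago vs limit 120 → not met
4. children per supervising staff member 8 > 7 → not met
5. daily sign-in log absent → not met
6. emergency evacuation plan present → met
7. parent notification policy absent → not met
8. playground equipment inspection 280 days ago vs limit 270 → not met
9. condition 'transports children' holds; fire-safety inspection 61 days ago vs limit 45 → not met
10. water-quality test 449 days ago vs limit 365 → not met
11. staff background re-check 780 days ago vs limit 730 → not met
Not met: 1, 2, 3, 4, 5, 7, 8, 9, 10, 11

1, 2, 3, 4, 5, 7, 8, 9, 10, 11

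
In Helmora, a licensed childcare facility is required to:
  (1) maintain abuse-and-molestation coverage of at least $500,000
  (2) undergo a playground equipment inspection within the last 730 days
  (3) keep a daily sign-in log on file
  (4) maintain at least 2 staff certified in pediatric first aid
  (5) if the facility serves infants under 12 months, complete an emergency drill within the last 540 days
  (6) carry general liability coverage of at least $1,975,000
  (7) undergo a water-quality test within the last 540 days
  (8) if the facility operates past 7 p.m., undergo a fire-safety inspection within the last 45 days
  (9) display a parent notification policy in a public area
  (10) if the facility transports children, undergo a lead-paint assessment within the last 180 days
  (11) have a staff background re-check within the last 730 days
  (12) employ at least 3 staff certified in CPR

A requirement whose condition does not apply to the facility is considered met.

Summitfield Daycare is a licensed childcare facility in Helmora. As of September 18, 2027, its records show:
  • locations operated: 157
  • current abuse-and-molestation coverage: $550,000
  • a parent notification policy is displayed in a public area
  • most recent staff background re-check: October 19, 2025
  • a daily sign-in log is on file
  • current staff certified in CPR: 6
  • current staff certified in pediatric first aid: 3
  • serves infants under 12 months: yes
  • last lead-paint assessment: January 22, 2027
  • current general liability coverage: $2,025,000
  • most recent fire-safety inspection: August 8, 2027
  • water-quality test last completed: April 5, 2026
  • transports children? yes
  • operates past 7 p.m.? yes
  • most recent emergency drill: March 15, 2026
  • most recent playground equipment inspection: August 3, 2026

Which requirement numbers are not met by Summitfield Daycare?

5, 10

1. abuse-and-molestation coverage $550,000 ≥ $500,000 → met
2. playground equipment inspection 411 days ago vs limit 730 → met
3. daily sign-in log present → met
4. staff certified in pediatric first aid 3 ≥ 2 → met
5. condition 'serves infants under 12 months' holds; emergency drill 552 days ago vs limit 540 → not met
6. general liability coverage $2,025,000 ≥ $1,975,000 → met
7. water-quality test 531 days ago vs limit 540 → met
8. condition 'operates past 7 p.m.' holds; fire-safety inspection 41 days ago vs limit 45 → met
9. parent notification policy present → met
10. condition 'transports children' holds; lead-paint assessment 239 days ago vs limit 180 → not met
11. staff background re-check 699 days ago vs limit 730 → met
12. staff certified in CPR 6 ≥ 3 → met
Not met: 5, 10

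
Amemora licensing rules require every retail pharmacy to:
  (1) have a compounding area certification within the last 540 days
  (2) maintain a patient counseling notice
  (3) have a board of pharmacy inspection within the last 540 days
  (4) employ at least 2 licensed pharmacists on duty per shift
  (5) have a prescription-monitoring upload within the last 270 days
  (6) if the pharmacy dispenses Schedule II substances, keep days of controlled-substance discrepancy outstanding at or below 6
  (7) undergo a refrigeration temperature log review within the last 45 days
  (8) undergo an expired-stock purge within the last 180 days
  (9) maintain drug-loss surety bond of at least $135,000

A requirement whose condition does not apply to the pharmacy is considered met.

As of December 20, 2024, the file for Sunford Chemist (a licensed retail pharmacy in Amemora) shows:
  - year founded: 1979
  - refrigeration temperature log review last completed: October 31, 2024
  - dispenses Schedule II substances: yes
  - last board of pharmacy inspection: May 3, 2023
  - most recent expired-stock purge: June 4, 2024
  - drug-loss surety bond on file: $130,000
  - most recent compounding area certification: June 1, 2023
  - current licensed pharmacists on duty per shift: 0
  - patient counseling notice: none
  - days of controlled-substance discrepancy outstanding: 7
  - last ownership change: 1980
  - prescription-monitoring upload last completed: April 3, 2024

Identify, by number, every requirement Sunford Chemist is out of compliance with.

1. compounding area certification 568 days ago vs limit 540 → not met
2. patient counseling notice absent → not met
3. board of pharmacy inspection 597 days ago vs limit 540 → not met
4. licensed pharmacists on duty per shift 0 < 2 → not met
5. prescription-monitoring upload 261 days ago vs limit 270 → met
6. condition 'dispenses Schedule II substances' holds; days of controlled-substance discrepancy outstanding 7 > 6 → not met
7. refrigeration temperature log review 50 days ago vs limit 45 → not met
8. expired-stock purge 199 days ago vs limit 180 → not met
9. drug-loss surety bond $130,000 < $135,000 → not met
Not met: 1, 2, 3, 4, 6, 7, 8, 9

1, 2, 3, 4, 6, 7, 8, 9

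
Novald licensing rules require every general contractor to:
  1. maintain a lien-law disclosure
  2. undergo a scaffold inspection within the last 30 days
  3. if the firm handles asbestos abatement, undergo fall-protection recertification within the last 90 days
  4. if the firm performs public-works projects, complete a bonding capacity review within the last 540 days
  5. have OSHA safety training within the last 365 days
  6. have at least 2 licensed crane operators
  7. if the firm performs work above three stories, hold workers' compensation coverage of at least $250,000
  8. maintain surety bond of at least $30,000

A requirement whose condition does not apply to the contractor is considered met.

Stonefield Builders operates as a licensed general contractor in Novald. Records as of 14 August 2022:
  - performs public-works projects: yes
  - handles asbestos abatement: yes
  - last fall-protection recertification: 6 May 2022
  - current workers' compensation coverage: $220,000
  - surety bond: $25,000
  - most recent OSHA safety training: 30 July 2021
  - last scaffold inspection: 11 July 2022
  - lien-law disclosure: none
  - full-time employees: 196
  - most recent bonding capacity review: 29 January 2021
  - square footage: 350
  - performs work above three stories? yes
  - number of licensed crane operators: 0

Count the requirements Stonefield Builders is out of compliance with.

1. lien-law disclosure absent → not met
2. scaffold inspection 34 days ago vs limit 30 → not met
3. condition 'handles asbestos abatement' holds; fall-protection recertification 100 days ago vs limit 90 → not met
4. condition 'performs public-works projects' holds; bonding capacity review 562 days ago vs limit 540 → not met
5. OSHA safety training 380 days ago vs limit 365 → not met
6. licensed crane operators 0 < 2 → not met
7. condition 'performs work above three stories' holds; workers' compensation coverage $220,000 < $250,000 → not met
8. surety bond $25,000 < $30,000 → not met
Not met: 8 of 8

8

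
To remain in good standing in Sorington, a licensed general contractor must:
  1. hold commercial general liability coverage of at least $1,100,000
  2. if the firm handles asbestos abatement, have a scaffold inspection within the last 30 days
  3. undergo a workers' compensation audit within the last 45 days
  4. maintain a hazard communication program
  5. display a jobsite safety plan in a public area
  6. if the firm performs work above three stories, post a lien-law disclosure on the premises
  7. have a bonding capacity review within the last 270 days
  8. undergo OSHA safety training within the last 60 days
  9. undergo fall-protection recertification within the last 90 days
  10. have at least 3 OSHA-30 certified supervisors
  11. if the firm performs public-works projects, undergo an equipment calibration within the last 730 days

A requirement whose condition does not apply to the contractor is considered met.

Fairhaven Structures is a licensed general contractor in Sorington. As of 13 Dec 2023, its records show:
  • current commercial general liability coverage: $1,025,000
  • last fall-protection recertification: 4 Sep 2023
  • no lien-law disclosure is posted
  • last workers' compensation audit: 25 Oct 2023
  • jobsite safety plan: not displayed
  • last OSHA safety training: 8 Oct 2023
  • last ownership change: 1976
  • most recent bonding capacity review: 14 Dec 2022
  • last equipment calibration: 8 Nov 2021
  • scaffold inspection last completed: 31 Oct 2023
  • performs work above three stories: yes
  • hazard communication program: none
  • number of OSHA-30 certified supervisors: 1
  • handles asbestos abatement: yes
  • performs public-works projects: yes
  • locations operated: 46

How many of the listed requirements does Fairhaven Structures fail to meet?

11

1. commercial general liability coverage $1,025,000 < $1,100,000 → not met
2. condition 'handles asbestos abatement' holds; scaffold inspection 43 days ago vs limit 30 → not met
3. workers' compensation audit 49 days ago vs limit 45 → not met
4. hazard communication program absent → not met
5. jobsite safety plan absent → not met
6. condition 'performs work above three stories' holds; lien-law disclosure absent → not met
7. bonding capacity review 364 days ago vs limit 270 → not met
8. OSHA safety training 66 days ago vs limit 60 → not met
9. fall-protection recertification 100 days ago vs limit 90 → not met
10. OSHA-30 certified supervisors 1 < 3 → not met
11. condition 'performs public-works projects' holds; equipment calibration 765 days ago vs limit 730 → not met
Not met: 11 of 11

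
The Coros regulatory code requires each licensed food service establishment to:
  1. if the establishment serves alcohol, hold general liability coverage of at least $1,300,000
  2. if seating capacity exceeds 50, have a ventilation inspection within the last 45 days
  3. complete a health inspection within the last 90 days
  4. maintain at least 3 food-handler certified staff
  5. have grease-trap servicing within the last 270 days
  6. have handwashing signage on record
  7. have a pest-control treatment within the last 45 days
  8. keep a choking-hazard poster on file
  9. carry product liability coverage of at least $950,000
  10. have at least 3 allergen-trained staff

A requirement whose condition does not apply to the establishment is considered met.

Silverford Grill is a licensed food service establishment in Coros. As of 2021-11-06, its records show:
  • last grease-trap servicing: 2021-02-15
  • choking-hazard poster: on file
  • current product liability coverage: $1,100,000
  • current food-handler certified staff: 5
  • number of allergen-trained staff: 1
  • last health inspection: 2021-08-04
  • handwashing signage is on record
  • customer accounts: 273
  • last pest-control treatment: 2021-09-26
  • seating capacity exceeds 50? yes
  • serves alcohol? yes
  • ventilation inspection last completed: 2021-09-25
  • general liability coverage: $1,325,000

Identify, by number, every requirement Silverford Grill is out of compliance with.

1. condition 'serves alcohol' holds; general liability coverage $1,325,000 ≥ $1,300,000 → met
2. condition 'seating capacity exceeds 50' holds; ventilation inspection 42 days ago vs limit 45 → met
3. health inspection 94 days ago vs limit 90 → not met
4. food-handler certified staff 5 ≥ 3 → met
5. grease-trap servicing 264 days ago vs limit 270 → met
6. handwashing signage present → met
7. pest-control treatment 41 days ago vs limit 45 → met
8. choking-hazard poster present → met
9. product liability coverage $1,100,000 ≥ $950,000 → met
10. allergen-trained staff 1 < 3 → not met
Not met: 3, 10

3, 10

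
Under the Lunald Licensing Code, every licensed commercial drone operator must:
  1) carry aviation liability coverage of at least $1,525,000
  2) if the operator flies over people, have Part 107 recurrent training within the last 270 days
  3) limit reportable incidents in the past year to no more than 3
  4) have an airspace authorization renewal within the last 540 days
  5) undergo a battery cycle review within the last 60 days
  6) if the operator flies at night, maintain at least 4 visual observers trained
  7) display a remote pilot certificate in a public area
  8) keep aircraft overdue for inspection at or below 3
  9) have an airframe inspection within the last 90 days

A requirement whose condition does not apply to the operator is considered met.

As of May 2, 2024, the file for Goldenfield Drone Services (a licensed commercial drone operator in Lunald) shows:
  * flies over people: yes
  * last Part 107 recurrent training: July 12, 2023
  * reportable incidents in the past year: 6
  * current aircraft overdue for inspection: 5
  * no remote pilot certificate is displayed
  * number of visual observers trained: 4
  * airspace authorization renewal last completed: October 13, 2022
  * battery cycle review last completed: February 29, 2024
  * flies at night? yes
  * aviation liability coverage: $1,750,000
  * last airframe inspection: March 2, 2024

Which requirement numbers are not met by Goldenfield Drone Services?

1. aviation liability coverage $1,750,000 ≥ $1,525,000 → met
2. condition 'flies over people' holds; Part 107 recurrent training 295 days ago vs limit 270 → not met
3. reportable incidents in the past year 6 > 3 → not met
4. airspace authorization renewal 567 days ago vs limit 540 → not met
5. battery cycle review 63 days ago vs limit 60 → not met
6. condition 'flies at night' holds; visual observers trained 4 ≥ 4 → met
7. remote pilot certificate absent → not met
8. aircraft overdue for inspection 5 > 3 → not met
9. airframe inspection 61 days ago vs limit 90 → met
Not met: 2, 3, 4, 5, 7, 8

2, 3, 4, 5, 7, 8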